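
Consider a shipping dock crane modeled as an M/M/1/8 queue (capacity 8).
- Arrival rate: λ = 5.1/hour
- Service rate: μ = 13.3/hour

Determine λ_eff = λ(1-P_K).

ρ = λ/μ = 5.1/13.3 = 0.38346
P₀ = (1-ρ)/(1-ρ^(K+1)) = (1-0.38346)/(1-0.38346^9) = 0.61654/0.99982 = 0.6167
P_K = P₀×ρ^K = 0.6167 × 0.38346^8 = 0.6167 × 0.0004675 = 0.0002883
λ_eff = λ(1-P_K) = 5.1 × (1 - 0.0002883) = 5.1 × 0.9997 = 5.0985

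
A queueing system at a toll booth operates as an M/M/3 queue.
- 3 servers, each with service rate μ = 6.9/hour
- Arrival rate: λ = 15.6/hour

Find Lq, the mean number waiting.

Traffic intensity: ρ = λ/(cμ) = 15.6/(3×6.9) = 0.7536
Since ρ = 0.7536 < 1, system is stable.
Offered load a = λ/μ = cρ = 15.6/6.9 = 2.2609
P₀ = [ Σₙ₌₀^2 aⁿ/n! + a^3/(3!(1-ρ)) ]⁻¹
Σ = a^0/0! + a^1/1! + a^2/2! = 1.00000 + 2.26087 + 2.55577 = 5.8166
a^3/(3!(1-ρ)) = 11.5565/(6 × 0.246377) = 7.8176
P₀ = 1/(5.8166 + 7.8176) = 0.07334
Lq = P₀·a^3·ρ / (3!(1-ρ)²) = 0.073345 × 11.5565 × 0.75362 / (6 × 0.060702) = 1.7539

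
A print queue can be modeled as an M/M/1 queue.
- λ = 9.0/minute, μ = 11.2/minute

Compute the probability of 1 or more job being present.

ρ = λ/μ = 9.0/11.2 = 0.8036
P(N ≥ n) = ρⁿ
P(N ≥ 1) = 0.8036^1
P(N ≥ 1) = 0.8036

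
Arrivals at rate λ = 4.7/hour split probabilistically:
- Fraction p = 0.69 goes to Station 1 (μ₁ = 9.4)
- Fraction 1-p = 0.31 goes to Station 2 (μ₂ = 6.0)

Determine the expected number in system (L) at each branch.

Effective rates: λ₁ = 4.7×0.69 = 3.243, λ₂ = 4.7×0.31 = 1.457
Station 1: ρ₁ = 3.243/9.4 = 0.3450, L₁ = ρ₁/(1-ρ₁) = 0.3450/(1-0.3450) = 0.5267
Station 2: ρ₂ = 1.457/6.0 = 0.2428, L₂ = ρ₂/(1-ρ₂) = 0.2428/(1-0.2428) = 0.3207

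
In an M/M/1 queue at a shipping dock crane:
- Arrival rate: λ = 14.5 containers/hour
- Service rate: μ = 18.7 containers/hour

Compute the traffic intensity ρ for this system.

Server utilization: ρ = λ/μ
ρ = 14.5/18.7 = 0.7754
The server is busy 77.54% of the time.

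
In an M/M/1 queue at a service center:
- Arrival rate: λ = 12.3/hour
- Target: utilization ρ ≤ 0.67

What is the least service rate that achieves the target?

ρ = λ/μ, so μ = λ/ρ
μ ≥ 12.3/0.67 = 18.3582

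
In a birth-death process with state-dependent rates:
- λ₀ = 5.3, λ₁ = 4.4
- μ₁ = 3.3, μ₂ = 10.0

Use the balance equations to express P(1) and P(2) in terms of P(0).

Balance equations:
State 0: λ₀P₀ = μ₁P₁ → P₁ = (λ₀/μ₁)P₀ = (5.3/3.3)P₀ = 1.6061P₀
State 1: P₂ = (λ₀λ₁)/(μ₁μ₂)P₀ = (5.3×4.4)/(3.3×10.0)P₀ = 0.7067P₀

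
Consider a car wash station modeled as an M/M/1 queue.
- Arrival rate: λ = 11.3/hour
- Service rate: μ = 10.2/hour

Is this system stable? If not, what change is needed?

Stability requires ρ = λ/(cμ) < 1
ρ = 11.3/(1 × 10.2) = 11.3/10.20 = 1.1078
Since 1.1078 ≥ 1, the system is UNSTABLE.
Queue grows without bound. Need μ > λ = 11.3.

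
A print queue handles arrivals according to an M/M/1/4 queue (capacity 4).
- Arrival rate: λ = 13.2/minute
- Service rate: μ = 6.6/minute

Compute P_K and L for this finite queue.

ρ = λ/μ = 13.2/6.6 = 2.0000
P₀ = (1-ρ)/(1-ρ^(K+1)) = (1-2.0000)/(1-2.0000^5) = -1.0000/-31.0000 = 0.03226
P_K = P₀×ρ^K = 0.032258 × 2.0000^4 = 0.032258 × 16.0000 = 0.5161
Blocking probability P_4 = 0.5161 (51.61%)
L = ρ[1 - (K+1)ρ^K + Kρ^(K+1)] / [(1-ρ)(1-ρ^(K+1))]
L = 2.0000 × (1 - 5×16.0000 + 4×32.0000) / ((1 - 2.0000) × (1 - 32.0000)) = 3.1613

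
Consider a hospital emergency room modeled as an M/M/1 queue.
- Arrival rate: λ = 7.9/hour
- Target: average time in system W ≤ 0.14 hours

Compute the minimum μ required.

For M/M/1: W = 1/(μ-λ)
Need W ≤ 0.14, so 1/(μ-λ) ≤ 0.14
μ - λ ≥ 1/0.14 = 7.1429
μ ≥ 7.9 + 7.1429 = 15.0429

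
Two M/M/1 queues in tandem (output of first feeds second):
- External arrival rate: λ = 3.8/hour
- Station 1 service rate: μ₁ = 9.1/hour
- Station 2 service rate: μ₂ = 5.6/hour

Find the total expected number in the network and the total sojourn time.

By Jackson's theorem, each station behaves as independent M/M/1.
Station 1: ρ₁ = 3.8/9.1 = 0.4176, L₁ = ρ₁/(1-ρ₁) = λ/(μ₁-λ) = 3.8/5.30 = 0.7170
Station 2: ρ₂ = 3.8/5.6 = 0.6786, L₂ = ρ₂/(1-ρ₂) = λ/(μ₂-λ) = 3.8/1.80 = 2.1111
Total: L = L₁ + L₂ = 0.7170 + 2.1111 = 2.8281
W = L/λ = 2.8281/3.8 = 0.7442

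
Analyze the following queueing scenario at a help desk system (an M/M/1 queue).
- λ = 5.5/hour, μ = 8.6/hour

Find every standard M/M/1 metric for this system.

Step 1: ρ = λ/μ = 5.5/8.6 = 0.6395
Step 2: L = λ/(μ-λ) = 5.5/3.10 = 1.7742
Step 3: Lq = λ²/(μ(μ-λ)) = 30.25/(8.6×3.10) = 1.1347
Step 4: W = 1/(μ-λ) = 1/3.10 = 0.32258
Step 5: Wq = λ/(μ(μ-λ)) = 5.5/(8.6×3.10) = 0.2063
Step 6: P(0) = 1-ρ = 0.3605
Verify: L = λW = 5.5×0.32258 = 1.7742 ✔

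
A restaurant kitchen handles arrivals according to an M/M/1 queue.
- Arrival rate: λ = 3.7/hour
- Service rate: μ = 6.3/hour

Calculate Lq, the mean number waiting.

ρ = λ/μ = 3.7/6.3 = 0.5873
For M/M/1: Lq = λ²/(μ(μ-λ))
Lq = 13.69/(6.3 × 2.60)
Lq = 0.8358 orders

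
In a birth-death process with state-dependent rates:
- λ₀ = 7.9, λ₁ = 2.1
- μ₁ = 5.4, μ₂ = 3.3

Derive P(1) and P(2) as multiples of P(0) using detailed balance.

Balance equations:
State 0: λ₀P₀ = μ₁P₁ → P₁ = (λ₀/μ₁)P₀ = (7.9/5.4)P₀ = 1.4630P₀
State 1: P₂ = (λ₀λ₁)/(μ₁μ₂)P₀ = (7.9×2.1)/(5.4×3.3)P₀ = 0.9310P₀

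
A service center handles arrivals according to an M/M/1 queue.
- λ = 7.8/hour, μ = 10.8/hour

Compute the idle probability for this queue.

ρ = λ/μ = 7.8/10.8 = 0.7222
P(0) = 1 - ρ = 1 - 0.7222 = 0.2778
The server is idle 27.78% of the time.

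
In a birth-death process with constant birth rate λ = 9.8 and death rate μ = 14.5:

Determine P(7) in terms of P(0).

For constant rates: P(n)/P(0) = (λ/μ)^n
P(7)/P(0) = (9.8/14.5)^7 = 0.67586^7 = 0.06442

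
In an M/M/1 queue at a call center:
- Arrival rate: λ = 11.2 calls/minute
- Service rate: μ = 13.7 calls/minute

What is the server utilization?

Server utilization: ρ = λ/μ
ρ = 11.2/13.7 = 0.8175
The server is busy 81.75% of the time.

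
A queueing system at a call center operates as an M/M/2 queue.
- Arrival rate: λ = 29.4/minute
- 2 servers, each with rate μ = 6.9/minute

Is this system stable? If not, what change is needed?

Stability requires ρ = λ/(cμ) < 1
ρ = 29.4/(2 × 6.9) = 29.4/13.80 = 2.1304
Since 2.1304 ≥ 1, the system is UNSTABLE.
Need c > λ/μ = 29.4/6.9 = 4.26.
Minimum servers needed: c = 5.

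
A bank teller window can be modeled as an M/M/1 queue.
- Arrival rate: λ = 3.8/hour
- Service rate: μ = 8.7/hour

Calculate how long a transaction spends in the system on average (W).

First, compute utilization: ρ = λ/μ = 3.8/8.7 = 0.4368
For M/M/1: W = 1/(μ-λ)
W = 1/(8.7-3.8) = 1/4.90
W = 0.2041 hours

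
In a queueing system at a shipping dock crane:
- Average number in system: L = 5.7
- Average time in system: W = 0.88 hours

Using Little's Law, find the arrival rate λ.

Little's Law: L = λW, so λ = L/W
λ = 5.7/0.88 = 6.4773 containers/hour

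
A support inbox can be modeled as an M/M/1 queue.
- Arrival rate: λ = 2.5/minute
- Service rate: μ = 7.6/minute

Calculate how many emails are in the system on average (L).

ρ = λ/μ = 2.5/7.6 = 0.3289
For M/M/1: L = λ/(μ-λ)
L = 2.5/(7.6-2.5) = 2.5/5.10
L = 0.4902 emails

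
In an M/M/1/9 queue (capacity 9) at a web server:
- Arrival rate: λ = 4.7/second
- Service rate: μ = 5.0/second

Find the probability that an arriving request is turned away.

ρ = λ/μ = 4.7/5.0 = 0.9400
P₀ = (1-ρ)/(1-ρ^(K+1)) = (1-0.9400)/(1-0.9400^10) = 0.06000/0.4614 = 0.1300
P_K = P₀×ρ^K = 0.13004 × 0.9400^9 = 0.13004 × 0.57299 = 0.07451
Blocking probability = 7.45%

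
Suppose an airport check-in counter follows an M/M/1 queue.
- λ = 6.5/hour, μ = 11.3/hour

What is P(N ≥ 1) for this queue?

ρ = λ/μ = 6.5/11.3 = 0.5752
P(N ≥ n) = ρⁿ
P(N ≥ 1) = 0.5752^1
P(N ≥ 1) = 0.5752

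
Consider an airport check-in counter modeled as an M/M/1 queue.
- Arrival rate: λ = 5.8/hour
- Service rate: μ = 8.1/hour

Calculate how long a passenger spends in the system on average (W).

First, compute utilization: ρ = λ/μ = 5.8/8.1 = 0.7160
For M/M/1: W = 1/(μ-λ)
W = 1/(8.1-5.8) = 1/2.30
W = 0.4348 hours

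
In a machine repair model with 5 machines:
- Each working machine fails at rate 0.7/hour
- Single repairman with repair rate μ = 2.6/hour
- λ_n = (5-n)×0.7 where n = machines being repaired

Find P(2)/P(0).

P(2)/P(0) = ∏_{i=0}^{2-1} λ_i/μ_{i+1}
= (5-0)×0.7/2.6 × (5-1)×0.7/2.6
= 1.4497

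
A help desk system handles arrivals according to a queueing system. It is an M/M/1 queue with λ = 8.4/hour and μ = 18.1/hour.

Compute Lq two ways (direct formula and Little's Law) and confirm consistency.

Method 1 (direct): Lq = λ²/(μ(μ-λ)) = 70.56/(18.1 × 9.70) = 0.4019

Method 2 (Little's Law):
W = 1/(μ-λ) = 1/9.70 = 0.10309
Wq = W - 1/μ = 0.10309 - 0.055249 = 0.04784
Lq = λWq = 8.4 × 0.04784 = 0.4019 ✔ (matches Method 1)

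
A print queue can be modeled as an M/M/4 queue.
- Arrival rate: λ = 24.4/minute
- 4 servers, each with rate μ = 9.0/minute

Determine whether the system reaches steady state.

Stability requires ρ = λ/(cμ) < 1
ρ = 24.4/(4 × 9.0) = 24.4/36.00 = 0.6778
Since 0.6778 < 1, the system is STABLE.
The servers are busy 67.78% of the time.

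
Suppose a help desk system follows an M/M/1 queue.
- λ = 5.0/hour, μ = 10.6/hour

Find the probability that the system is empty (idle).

ρ = λ/μ = 5.0/10.6 = 0.4717
P(0) = 1 - ρ = 1 - 0.4717 = 0.5283
The server is idle 52.83% of the time.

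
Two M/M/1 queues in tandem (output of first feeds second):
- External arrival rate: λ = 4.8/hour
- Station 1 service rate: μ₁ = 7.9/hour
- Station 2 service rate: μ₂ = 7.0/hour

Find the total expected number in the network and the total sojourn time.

By Jackson's theorem, each station behaves as independent M/M/1.
Station 1: ρ₁ = 4.8/7.9 = 0.6076, L₁ = ρ₁/(1-ρ₁) = λ/(μ₁-λ) = 4.8/3.10 = 1.5484
Station 2: ρ₂ = 4.8/7.0 = 0.6857, L₂ = ρ₂/(1-ρ₂) = λ/(μ₂-λ) = 4.8/2.20 = 2.1818
Total: L = L₁ + L₂ = 1.5484 + 2.1818 = 3.7302
W = L/λ = 3.7302/4.8 = 0.7771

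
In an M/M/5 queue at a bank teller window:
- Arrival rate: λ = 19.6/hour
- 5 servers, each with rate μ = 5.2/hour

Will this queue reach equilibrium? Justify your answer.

Stability requires ρ = λ/(cμ) < 1
ρ = 19.6/(5 × 5.2) = 19.6/26.00 = 0.7538
Since 0.7538 < 1, the system is STABLE.
The servers are busy 75.38% of the time.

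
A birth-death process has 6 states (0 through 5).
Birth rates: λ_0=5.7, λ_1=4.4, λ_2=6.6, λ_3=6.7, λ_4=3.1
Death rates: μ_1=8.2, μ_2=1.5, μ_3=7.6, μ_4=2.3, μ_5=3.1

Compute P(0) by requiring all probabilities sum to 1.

Ratios P(n)/P(0) = (λ₀···λₙ₋₁)/(μ₁···μₙ):
P(1)/P(0) = (5.7)/(8.2) = 0.695122
P(2)/P(0) = (5.7×4.4)/(8.2×1.5) = 2.03902
P(3)/P(0) = (5.7×4.4×6.6)/(8.2×1.5×7.6) = 1.77073
P(4)/P(0) = (5.7×4.4×6.6×6.7)/(8.2×1.5×7.6×2.3) = 5.15822
P(5)/P(0) = (5.7×4.4×6.6×6.7×3.1)/(8.2×1.5×7.6×2.3×3.1) = 5.15822

Normalization: ∑ P(n) = 1
P(0) × (1.00000 + 0.695122 + 2.03902 + 1.77073 + 5.15822 + 5.15822) = 1
P(0) × 15.8213 = 1
P(0) = 1/15.8213 = 0.06321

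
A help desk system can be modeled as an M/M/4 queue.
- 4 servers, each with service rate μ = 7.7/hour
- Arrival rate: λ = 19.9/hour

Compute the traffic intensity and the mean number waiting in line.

Traffic intensity: ρ = λ/(cμ) = 19.9/(4×7.7) = 0.6461
Since ρ = 0.6461 < 1, system is stable.
Offered load a = λ/μ = cρ = 19.9/7.7 = 2.5844
P₀ = [ Σₙ₌₀^3 aⁿ/n! + a^4/(4!(1-ρ)) ]⁻¹
Σ = a^0/0! + a^1/1! + a^2/2! + a^3/3! = 1.0000 + 2.5844 + 3.3396 + 2.8770 = 9.8010
a^4/(4!(1-ρ)) = 44.6118/(24 × 0.353896) = 5.2525
P₀ = 1/(9.8010 + 5.2525) = 0.06643
Lq = P₀·a^4·ρ / (4!(1-ρ)²) = 0.066430 × 44.6118 × 0.64610 / (24 × 0.12524) = 0.6370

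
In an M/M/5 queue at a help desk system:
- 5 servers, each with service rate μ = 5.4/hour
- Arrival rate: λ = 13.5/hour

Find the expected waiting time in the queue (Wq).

Traffic intensity: ρ = λ/(cμ) = 13.5/(5×5.4) = 0.5000
Since ρ = 0.5000 < 1, system is stable.
Offered load a = λ/μ = cρ = 13.5/5.4 = 2.5000
P₀ = [ Σₙ₌₀^4 aⁿ/n! + a^5/(5!(1-ρ)) ]⁻¹
Σ = a^0/0! + a^1/1! + a^2/2! + a^3/3! + a^4/4! = 1.0000 + 2.5000 + 3.1250 + 2.6042 + 1.6276 = 10.8568
a^5/(5!(1-ρ)) = 97.6562/(120 × 0.5000) = 1.6276
P₀ = 1/(10.8568 + 1.6276) = 0.08010
Lq = P₀·a^5·ρ / (5!(1-ρ)²) = 0.08010 × 97.6562 × 0.5000 / (120 × 0.2500) = 0.1304
Wq = Lq/λ = 0.13037/13.5 = 0.009657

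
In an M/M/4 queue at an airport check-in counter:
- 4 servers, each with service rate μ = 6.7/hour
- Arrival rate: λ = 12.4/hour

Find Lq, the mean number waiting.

Traffic intensity: ρ = λ/(cμ) = 12.4/(4×6.7) = 0.4627
Since ρ = 0.4627 < 1, system is stable.
Offered load a = λ/μ = cρ = 12.4/6.7 = 1.8507
P₀ = [ Σₙ₌₀^3 aⁿ/n! + a^4/(4!(1-ρ)) ]⁻¹
Σ = a^0/0! + a^1/1! + a^2/2! + a^3/3! = 1.00000 + 1.85075 + 1.71263 + 1.05655 = 5.6199
a^4/(4!(1-ρ)) = 11.7324/(24 × 0.5373) = 0.9098
P₀ = 1/(5.6199 + 0.9098) = 0.1531
Lq = P₀·a^4·ρ / (4!(1-ρ)²) = 0.1531 × 11.7324 × 0.4627 / (24 × 0.2887) = 0.1200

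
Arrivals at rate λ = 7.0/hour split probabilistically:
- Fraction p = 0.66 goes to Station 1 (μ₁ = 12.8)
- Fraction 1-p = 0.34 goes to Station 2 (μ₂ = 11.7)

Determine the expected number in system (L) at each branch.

Effective rates: λ₁ = 7.0×0.66 = 4.62, λ₂ = 7.0×0.34 = 2.38
Station 1: ρ₁ = 4.62/12.8 = 0.36094, L₁ = ρ₁/(1-ρ₁) = 0.36094/(1-0.36094) = 0.5648
Station 2: ρ₂ = 2.38/11.7 = 0.20342, L₂ = ρ₂/(1-ρ₂) = 0.20342/(1-0.20342) = 0.2554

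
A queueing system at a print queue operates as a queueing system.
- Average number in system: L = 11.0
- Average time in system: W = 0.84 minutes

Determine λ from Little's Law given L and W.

Little's Law: L = λW, so λ = L/W
λ = 11.0/0.84 = 13.0952 jobs/minute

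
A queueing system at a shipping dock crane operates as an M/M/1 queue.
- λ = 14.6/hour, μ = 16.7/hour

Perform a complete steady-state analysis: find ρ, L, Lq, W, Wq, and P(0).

Step 1: ρ = λ/μ = 14.6/16.7 = 0.8743
Step 2: L = λ/(μ-λ) = 14.6/2.10 = 6.9524
Step 3: Lq = λ²/(μ(μ-λ)) = 213.16/(16.7×2.10) = 6.0781
Step 4: W = 1/(μ-λ) = 1/2.10 = 0.47619
Step 5: Wq = λ/(μ(μ-λ)) = 14.6/(16.7×2.10) = 0.4163
Step 6: P(0) = 1-ρ = 0.1257
Verify: L = λW = 14.6×0.47619 = 6.9524 ✔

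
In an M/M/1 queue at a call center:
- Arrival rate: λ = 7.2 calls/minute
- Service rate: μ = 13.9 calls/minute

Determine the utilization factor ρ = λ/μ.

Server utilization: ρ = λ/μ
ρ = 7.2/13.9 = 0.5180
The server is busy 51.80% of the time.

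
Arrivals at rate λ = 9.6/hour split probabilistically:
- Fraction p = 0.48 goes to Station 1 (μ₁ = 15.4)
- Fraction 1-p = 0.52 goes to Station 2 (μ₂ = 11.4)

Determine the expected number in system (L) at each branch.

Effective rates: λ₁ = 9.6×0.48 = 4.608, λ₂ = 9.6×0.52 = 4.992
Station 1: ρ₁ = 4.608/15.4 = 0.29922, L₁ = ρ₁/(1-ρ₁) = 0.29922/(1-0.29922) = 0.4270
Station 2: ρ₂ = 4.992/11.4 = 0.4379, L₂ = ρ₂/(1-ρ₂) = 0.4379/(1-0.4379) = 0.7790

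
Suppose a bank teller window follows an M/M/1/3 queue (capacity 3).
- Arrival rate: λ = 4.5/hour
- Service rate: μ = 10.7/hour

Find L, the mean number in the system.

ρ = λ/μ = 4.5/10.7 = 0.42056
P₀ = (1-ρ)/(1-ρ^(K+1)) = (1-0.42056)/(1-0.42056^4) = 0.57944/0.96872 = 0.5982
P_K = P₀×ρ^K = 0.5982 × 0.42056^3 = 0.5982 × 0.07438 = 0.04449
L = ρ[1 - (K+1)ρ^K + Kρ^(K+1)] / [(1-ρ)(1-ρ^(K+1))]
L = 0.42056 × (1 - 4×0.07438 + 3×0.03128) / ((1 - 0.42056) × (1 - 0.03128)) = 0.5966 transactions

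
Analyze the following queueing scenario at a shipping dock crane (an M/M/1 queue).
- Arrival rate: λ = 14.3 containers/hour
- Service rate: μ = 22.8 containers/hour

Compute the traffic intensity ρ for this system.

Server utilization: ρ = λ/μ
ρ = 14.3/22.8 = 0.6272
The server is busy 62.72% of the time.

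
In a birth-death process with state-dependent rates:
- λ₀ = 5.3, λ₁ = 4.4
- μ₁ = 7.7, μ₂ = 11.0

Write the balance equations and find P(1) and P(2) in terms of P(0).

Balance equations:
State 0: λ₀P₀ = μ₁P₁ → P₁ = (λ₀/μ₁)P₀ = (5.3/7.7)P₀ = 0.6883P₀
State 1: P₂ = (λ₀λ₁)/(μ₁μ₂)P₀ = (5.3×4.4)/(7.7×11.0)P₀ = 0.2753P₀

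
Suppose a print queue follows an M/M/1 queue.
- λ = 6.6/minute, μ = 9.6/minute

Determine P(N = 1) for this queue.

ρ = λ/μ = 6.6/9.6 = 0.6875
P(n) = (1-ρ)ρⁿ
P(1) = (1-0.6875) × 0.6875^1
P(1) = 0.3125 × 0.6875
P(1) = 0.2148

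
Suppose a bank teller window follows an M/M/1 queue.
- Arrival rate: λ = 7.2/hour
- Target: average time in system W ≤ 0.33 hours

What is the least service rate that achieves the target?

For M/M/1: W = 1/(μ-λ)
Need W ≤ 0.33, so 1/(μ-λ) ≤ 0.33
μ - λ ≥ 1/0.33 = 3.0303
μ ≥ 7.2 + 3.0303 = 10.2303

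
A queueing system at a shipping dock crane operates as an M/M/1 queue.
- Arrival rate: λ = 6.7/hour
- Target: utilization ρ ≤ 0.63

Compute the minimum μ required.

ρ = λ/μ, so μ = λ/ρ
μ ≥ 6.7/0.63 = 10.6349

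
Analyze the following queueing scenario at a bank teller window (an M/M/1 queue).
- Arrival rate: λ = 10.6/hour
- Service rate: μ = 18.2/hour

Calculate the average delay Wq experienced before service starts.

First, compute utilization: ρ = λ/μ = 10.6/18.2 = 0.5824
For M/M/1: Wq = λ/(μ(μ-λ))
Wq = 10.6/(18.2 × (18.2-10.6))
Wq = 10.6/(18.2 × 7.60)
Wq = 0.07663 hours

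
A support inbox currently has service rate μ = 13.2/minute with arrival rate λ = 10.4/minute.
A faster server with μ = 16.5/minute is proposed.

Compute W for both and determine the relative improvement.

System 1: ρ₁ = 10.4/13.2 = 0.7879, W₁ = 1/(13.2-10.4) = 0.3571
System 2: ρ₂ = 10.4/16.5 = 0.6303, W₂ = 1/(16.5-10.4) = 0.1639
Improvement: (W₁-W₂)/W₁ = (0.3571-0.1639)/0.3571 = 54.10%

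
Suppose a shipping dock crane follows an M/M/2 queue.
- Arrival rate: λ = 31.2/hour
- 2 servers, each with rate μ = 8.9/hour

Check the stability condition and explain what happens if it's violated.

Stability requires ρ = λ/(cμ) < 1
ρ = 31.2/(2 × 8.9) = 31.2/17.80 = 1.7528
Since 1.7528 ≥ 1, the system is UNSTABLE.
Need c > λ/μ = 31.2/8.9 = 3.51.
Minimum servers needed: c = 4.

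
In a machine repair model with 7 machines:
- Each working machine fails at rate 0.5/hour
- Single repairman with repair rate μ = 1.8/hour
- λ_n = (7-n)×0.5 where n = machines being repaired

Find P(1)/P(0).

P(1)/P(0) = ∏_{i=0}^{1-1} λ_i/μ_{i+1}
= (7-0)×0.5/1.8
= 1.9444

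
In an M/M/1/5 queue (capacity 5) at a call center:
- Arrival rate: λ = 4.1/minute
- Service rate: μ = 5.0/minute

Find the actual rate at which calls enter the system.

ρ = λ/μ = 4.1/5.0 = 0.8200
P₀ = (1-ρ)/(1-ρ^(K+1)) = (1-0.8200)/(1-0.8200^6) = 0.1800/0.6960 = 0.2586
P_K = P₀×ρ^K = 0.25862 × 0.8200^5 = 0.25862 × 0.37074 = 0.09588
λ_eff = λ(1-P_K) = 4.1 × (1 - 0.09588) = 4.1 × 0.90412 = 3.7069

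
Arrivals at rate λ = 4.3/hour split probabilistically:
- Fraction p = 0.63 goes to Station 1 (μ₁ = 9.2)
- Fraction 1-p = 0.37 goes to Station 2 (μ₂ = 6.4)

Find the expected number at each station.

Effective rates: λ₁ = 4.3×0.63 = 2.709, λ₂ = 4.3×0.37 = 1.591
Station 1: ρ₁ = 2.709/9.2 = 0.294457, L₁ = ρ₁/(1-ρ₁) = 0.294457/(1-0.294457) = 0.4173
Station 2: ρ₂ = 1.591/6.4 = 0.2486, L₂ = ρ₂/(1-ρ₂) = 0.2486/(1-0.2486) = 0.3308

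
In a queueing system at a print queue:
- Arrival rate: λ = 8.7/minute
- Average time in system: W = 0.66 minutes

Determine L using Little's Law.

Little's Law: L = λW
L = 8.7 × 0.66 = 5.7420 jobs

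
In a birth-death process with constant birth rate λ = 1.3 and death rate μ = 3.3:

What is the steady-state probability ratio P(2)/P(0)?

For constant rates: P(n)/P(0) = (λ/μ)^n
P(2)/P(0) = (1.3/3.3)^2 = 0.3939^2 = 0.1552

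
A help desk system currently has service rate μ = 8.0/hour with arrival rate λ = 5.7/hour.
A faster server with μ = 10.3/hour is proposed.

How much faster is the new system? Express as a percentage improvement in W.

System 1: ρ₁ = 5.7/8.0 = 0.7125, W₁ = 1/(8.0-5.7) = 0.4348
System 2: ρ₂ = 5.7/10.3 = 0.5534, W₂ = 1/(10.3-5.7) = 0.2174
Improvement: (W₁-W₂)/W₁ = (0.4348-0.2174)/0.4348 = 50.00%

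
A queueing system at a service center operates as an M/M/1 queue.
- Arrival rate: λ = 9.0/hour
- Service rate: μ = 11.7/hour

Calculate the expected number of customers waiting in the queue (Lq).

ρ = λ/μ = 9.0/11.7 = 0.7692
For M/M/1: Lq = λ²/(μ(μ-λ))
Lq = 81.00/(11.7 × 2.70)
Lq = 2.5641 customers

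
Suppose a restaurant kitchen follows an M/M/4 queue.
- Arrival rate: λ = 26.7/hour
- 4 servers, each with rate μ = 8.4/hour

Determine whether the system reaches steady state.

Stability requires ρ = λ/(cμ) < 1
ρ = 26.7/(4 × 8.4) = 26.7/33.60 = 0.7946
Since 0.7946 < 1, the system is STABLE.
The servers are busy 79.46% of the time.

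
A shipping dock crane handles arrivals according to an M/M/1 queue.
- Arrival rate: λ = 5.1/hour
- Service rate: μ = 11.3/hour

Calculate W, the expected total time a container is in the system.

First, compute utilization: ρ = λ/μ = 5.1/11.3 = 0.4513
For M/M/1: W = 1/(μ-λ)
W = 1/(11.3-5.1) = 1/6.20
W = 0.1613 hours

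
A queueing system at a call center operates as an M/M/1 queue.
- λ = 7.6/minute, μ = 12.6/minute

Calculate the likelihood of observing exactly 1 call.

ρ = λ/μ = 7.6/12.6 = 0.60317
P(n) = (1-ρ)ρⁿ
P(1) = (1-0.60317) × 0.60317^1
P(1) = 0.39683 × 0.60317
P(1) = 0.2394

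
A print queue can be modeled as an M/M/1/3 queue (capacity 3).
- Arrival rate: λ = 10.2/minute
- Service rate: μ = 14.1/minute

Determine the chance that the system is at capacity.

ρ = λ/μ = 10.2/14.1 = 0.7234
P₀ = (1-ρ)/(1-ρ^(K+1)) = (1-0.7234)/(1-0.7234^4) = 0.2766/0.7261 = 0.3809
P_K = P₀×ρ^K = 0.3809 × 0.7234^3 = 0.3809 × 0.3786 = 0.1442
Blocking probability = 14.42%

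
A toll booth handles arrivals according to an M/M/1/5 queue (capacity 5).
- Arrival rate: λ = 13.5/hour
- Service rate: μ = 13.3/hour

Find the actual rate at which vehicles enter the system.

ρ = λ/μ = 13.5/13.3 = 1.01504
P₀ = (1-ρ)/(1-ρ^(K+1)) = (1-1.01504)/(1-1.01504^6) = -0.01504/-0.09370 = 0.1605
P_K = P₀×ρ^K = 0.1605 × 1.01504^5 = 0.1605 × 1.0775 = 0.1729
λ_eff = λ(1-P_K) = 13.5 × (1 - 0.17295) = 13.5 × 0.82705 = 11.1652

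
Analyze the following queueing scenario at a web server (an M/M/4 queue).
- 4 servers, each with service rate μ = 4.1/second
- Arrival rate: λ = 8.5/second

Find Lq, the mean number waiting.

Traffic intensity: ρ = λ/(cμ) = 8.5/(4×4.1) = 0.5183
Since ρ = 0.5183 < 1, system is stable.
Offered load a = λ/μ = cρ = 8.5/4.1 = 2.0732
P₀ = [ Σₙ₌₀^3 aⁿ/n! + a^4/(4!(1-ρ)) ]⁻¹
Σ = a^0/0! + a^1/1! + a^2/2! + a^3/3! = 1.0000 + 2.0732 + 2.1490 + 1.4851 = 6.7073
a^4/(4!(1-ρ)) = 18.4731/(24 × 0.4817) = 1.5979
P₀ = 1/(6.7073 + 1.5979) = 0.1204
Lq = P₀·a^4·ρ / (4!(1-ρ)²) = 0.1204 × 18.4731 × 0.5183 / (24 × 0.2320) = 0.2070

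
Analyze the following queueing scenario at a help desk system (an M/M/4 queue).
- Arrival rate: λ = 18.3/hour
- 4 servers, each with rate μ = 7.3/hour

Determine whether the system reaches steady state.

Stability requires ρ = λ/(cμ) < 1
ρ = 18.3/(4 × 7.3) = 18.3/29.20 = 0.6267
Since 0.6267 < 1, the system is STABLE.
The servers are busy 62.67% of the time.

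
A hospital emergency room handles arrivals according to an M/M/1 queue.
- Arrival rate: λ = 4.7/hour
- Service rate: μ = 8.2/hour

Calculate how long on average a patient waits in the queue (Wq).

First, compute utilization: ρ = λ/μ = 4.7/8.2 = 0.5732
For M/M/1: Wq = λ/(μ(μ-λ))
Wq = 4.7/(8.2 × (8.2-4.7))
Wq = 4.7/(8.2 × 3.50)
Wq = 0.1638 hours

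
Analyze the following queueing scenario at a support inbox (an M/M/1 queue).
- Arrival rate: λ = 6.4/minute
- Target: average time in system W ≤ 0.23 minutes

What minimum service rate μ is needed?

For M/M/1: W = 1/(μ-λ)
Need W ≤ 0.23, so 1/(μ-λ) ≤ 0.23
μ - λ ≥ 1/0.23 = 4.3478
μ ≥ 6.4 + 4.3478 = 10.7478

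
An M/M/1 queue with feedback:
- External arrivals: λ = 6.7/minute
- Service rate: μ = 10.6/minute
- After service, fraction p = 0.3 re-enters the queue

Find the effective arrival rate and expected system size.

Effective arrival rate: λ_eff = λ/(1-p) = 6.7/(1-0.3) = 6.7/0.70 = 9.57143
ρ = λ_eff/μ = 9.57143/10.6 = 0.902965
L = ρ/(1-ρ) = 0.902965/(1-0.902965) = 9.3056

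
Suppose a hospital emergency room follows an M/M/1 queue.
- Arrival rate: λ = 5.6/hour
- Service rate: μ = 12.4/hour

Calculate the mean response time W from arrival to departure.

First, compute utilization: ρ = λ/μ = 5.6/12.4 = 0.4516
For M/M/1: W = 1/(μ-λ)
W = 1/(12.4-5.6) = 1/6.80
W = 0.1471 hours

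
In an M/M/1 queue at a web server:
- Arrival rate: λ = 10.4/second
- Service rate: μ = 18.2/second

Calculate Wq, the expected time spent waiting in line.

First, compute utilization: ρ = λ/μ = 10.4/18.2 = 0.5714
For M/M/1: Wq = λ/(μ(μ-λ))
Wq = 10.4/(18.2 × (18.2-10.4))
Wq = 10.4/(18.2 × 7.80)
Wq = 0.07326 seconds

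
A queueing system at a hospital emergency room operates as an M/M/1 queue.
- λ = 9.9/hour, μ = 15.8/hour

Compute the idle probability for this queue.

ρ = λ/μ = 9.9/15.8 = 0.6266
P(0) = 1 - ρ = 1 - 0.6266 = 0.3734
The server is idle 37.34% of the time.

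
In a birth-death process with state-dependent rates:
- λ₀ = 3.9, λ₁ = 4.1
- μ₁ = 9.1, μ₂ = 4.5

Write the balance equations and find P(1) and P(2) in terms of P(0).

Balance equations:
State 0: λ₀P₀ = μ₁P₁ → P₁ = (λ₀/μ₁)P₀ = (3.9/9.1)P₀ = 0.4286P₀
State 1: P₂ = (λ₀λ₁)/(μ₁μ₂)P₀ = (3.9×4.1)/(9.1×4.5)P₀ = 0.3905P₀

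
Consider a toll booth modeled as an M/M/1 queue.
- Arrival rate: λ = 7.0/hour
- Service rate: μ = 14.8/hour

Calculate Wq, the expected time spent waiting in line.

First, compute utilization: ρ = λ/μ = 7.0/14.8 = 0.4730
For M/M/1: Wq = λ/(μ(μ-λ))
Wq = 7.0/(14.8 × (14.8-7.0))
Wq = 7.0/(14.8 × 7.80)
Wq = 0.06064 hours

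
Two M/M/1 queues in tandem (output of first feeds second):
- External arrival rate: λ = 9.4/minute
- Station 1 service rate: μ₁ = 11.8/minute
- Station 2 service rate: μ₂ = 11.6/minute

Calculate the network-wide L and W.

By Jackson's theorem, each station behaves as independent M/M/1.
Station 1: ρ₁ = 9.4/11.8 = 0.7966, L₁ = ρ₁/(1-ρ₁) = λ/(μ₁-λ) = 9.4/2.40 = 3.9167
Station 2: ρ₂ = 9.4/11.6 = 0.8103, L₂ = ρ₂/(1-ρ₂) = λ/(μ₂-λ) = 9.4/2.20 = 4.2727
Total: L = L₁ + L₂ = 3.9167 + 4.2727 = 8.1894
W = L/λ = 8.1894/9.4 = 0.8712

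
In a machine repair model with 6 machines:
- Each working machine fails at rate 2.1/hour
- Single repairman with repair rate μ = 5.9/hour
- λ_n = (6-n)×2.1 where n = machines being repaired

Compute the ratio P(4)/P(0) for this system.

P(4)/P(0) = ∏_{i=0}^{4-1} λ_i/μ_{i+1}
= (6-0)×2.1/5.9 × (6-1)×2.1/5.9 × (6-2)×2.1/5.9 × (6-3)×2.1/5.9
= 5.7779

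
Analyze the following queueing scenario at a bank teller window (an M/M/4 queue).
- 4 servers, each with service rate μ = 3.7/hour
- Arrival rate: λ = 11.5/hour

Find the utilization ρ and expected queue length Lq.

Traffic intensity: ρ = λ/(cμ) = 11.5/(4×3.7) = 0.7770
Since ρ = 0.7770 < 1, system is stable.
Offered load a = λ/μ = cρ = 11.5/3.7 = 3.1081
P₀ = [ Σₙ₌₀^3 aⁿ/n! + a^4/(4!(1-ρ)) ]⁻¹
Σ = a^0/0! + a^1/1! + a^2/2! + a^3/3! = 1.0000 + 3.1081 + 4.8302 + 5.0042 = 13.9425
a^4/(4!(1-ρ)) = 93.3221/(24 × 0.222973) = 17.4390
P₀ = 1/(13.9425 + 17.4390) = 0.03187
Lq = P₀·a^4·ρ / (4!(1-ρ)²) = 0.03187 × 93.3221 × 0.7770 / (24 × 0.04972) = 1.9366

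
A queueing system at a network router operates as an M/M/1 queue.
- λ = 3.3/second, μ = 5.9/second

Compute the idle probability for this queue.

ρ = λ/μ = 3.3/5.9 = 0.5593
P(0) = 1 - ρ = 1 - 0.5593 = 0.4407
The server is idle 44.07% of the time.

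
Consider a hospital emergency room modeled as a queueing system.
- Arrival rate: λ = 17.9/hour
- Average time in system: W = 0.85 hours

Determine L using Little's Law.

Little's Law: L = λW
L = 17.9 × 0.85 = 15.2150 patients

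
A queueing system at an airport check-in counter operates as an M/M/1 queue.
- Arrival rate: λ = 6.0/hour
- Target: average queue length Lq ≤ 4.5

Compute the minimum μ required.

For M/M/1: Lq = λ²/(μ(μ-λ))
Need Lq ≤ 4.5, i.e. μ(μ-λ) ≥ λ²/4.5
μ² - 6.0μ - 36.00/4.5 ≥ 0  →  μ² - 6.0μ - 8.0000 ≥ 0
Quadratic formula (positive root): μ = [λ + √(λ² + 4×8.0000)]/2
Discriminant: 36.00 + 4×8.0000 = 68.0000, √68.0000 = 8.2462
μ ≥ (6.0 + 8.2462)/2 = 7.1231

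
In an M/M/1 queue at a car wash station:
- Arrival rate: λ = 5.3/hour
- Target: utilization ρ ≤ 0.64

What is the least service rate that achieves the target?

ρ = λ/μ, so μ = λ/ρ
μ ≥ 5.3/0.64 = 8.2812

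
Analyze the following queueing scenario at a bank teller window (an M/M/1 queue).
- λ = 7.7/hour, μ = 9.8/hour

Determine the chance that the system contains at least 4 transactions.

ρ = λ/μ = 7.7/9.8 = 0.7857
P(N ≥ n) = ρⁿ
P(N ≥ 4) = 0.7857^4
P(N ≥ 4) = 0.3811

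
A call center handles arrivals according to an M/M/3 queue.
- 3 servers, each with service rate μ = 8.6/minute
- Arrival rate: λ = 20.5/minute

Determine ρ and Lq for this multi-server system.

Traffic intensity: ρ = λ/(cμ) = 20.5/(3×8.6) = 0.7946
Since ρ = 0.7946 < 1, system is stable.
Offered load a = λ/μ = cρ = 20.5/8.6 = 2.3837
P₀ = [ Σₙ₌₀^2 aⁿ/n! + a^3/(3!(1-ρ)) ]⁻¹
Σ = a^0/0! + a^1/1! + a^2/2! = 1.0000 + 2.3837 + 2.8411 = 6.2248
a^3/(3!(1-ρ)) = 13.5446/(6 × 0.205426) = 10.9890
P₀ = 1/(6.2248 + 10.9890) = 0.05809
Lq = P₀·a^3·ρ / (3!(1-ρ)²) = 0.05809 × 13.5446 × 0.7946 / (6 × 0.04220) = 2.4692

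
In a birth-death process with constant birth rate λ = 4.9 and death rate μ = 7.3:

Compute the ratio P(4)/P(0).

For constant rates: P(n)/P(0) = (λ/μ)^n
P(4)/P(0) = (4.9/7.3)^4 = 0.6712^4 = 0.2030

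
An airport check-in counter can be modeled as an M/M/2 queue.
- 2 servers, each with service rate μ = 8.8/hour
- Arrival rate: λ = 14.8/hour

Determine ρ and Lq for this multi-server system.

Traffic intensity: ρ = λ/(cμ) = 14.8/(2×8.8) = 0.8409
Since ρ = 0.8409 < 1, system is stable.
Offered load a = λ/μ = cρ = 14.8/8.8 = 1.6818
P₀ = [ Σₙ₌₀^1 aⁿ/n! + a^2/(2!(1-ρ)) ]⁻¹
Σ = a^0/0! + a^1/1! = 1.0000 + 1.6818 = 2.6818
a^2/(2!(1-ρ)) = 2.8285/(2 × 0.15909) = 8.8896
P₀ = 1/(2.6818 + 8.8896) = 0.08642
Lq = P₀·a^2·ρ / (2!(1-ρ)²) = 0.086420 × 2.8285 × 0.84091 / (2 × 0.025310) = 4.0607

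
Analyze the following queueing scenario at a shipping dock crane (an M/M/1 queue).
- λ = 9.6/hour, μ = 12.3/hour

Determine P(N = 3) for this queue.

ρ = λ/μ = 9.6/12.3 = 0.7805
P(n) = (1-ρ)ρⁿ
P(3) = (1-0.7805) × 0.7805^3
P(3) = 0.2195 × 0.4755
P(3) = 0.1044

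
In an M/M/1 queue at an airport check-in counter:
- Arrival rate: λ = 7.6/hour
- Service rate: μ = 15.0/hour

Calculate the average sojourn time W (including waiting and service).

First, compute utilization: ρ = λ/μ = 7.6/15.0 = 0.5067
For M/M/1: W = 1/(μ-λ)
W = 1/(15.0-7.6) = 1/7.40
W = 0.1351 hours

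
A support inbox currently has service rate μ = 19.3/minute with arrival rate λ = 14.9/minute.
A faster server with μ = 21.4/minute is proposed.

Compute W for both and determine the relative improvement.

System 1: ρ₁ = 14.9/19.3 = 0.7720, W₁ = 1/(19.3-14.9) = 0.22727
System 2: ρ₂ = 14.9/21.4 = 0.6963, W₂ = 1/(21.4-14.9) = 0.15385
Improvement: (W₁-W₂)/W₁ = (0.22727-0.15385)/0.22727 = 32.31%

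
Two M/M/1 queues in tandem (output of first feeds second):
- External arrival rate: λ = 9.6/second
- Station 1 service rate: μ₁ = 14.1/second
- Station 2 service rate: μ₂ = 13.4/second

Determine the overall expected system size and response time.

By Jackson's theorem, each station behaves as independent M/M/1.
Station 1: ρ₁ = 9.6/14.1 = 0.6809, L₁ = ρ₁/(1-ρ₁) = λ/(μ₁-λ) = 9.6/4.50 = 2.1333
Station 2: ρ₂ = 9.6/13.4 = 0.7164, L₂ = ρ₂/(1-ρ₂) = λ/(μ₂-λ) = 9.6/3.80 = 2.5263
Total: L = L₁ + L₂ = 2.1333 + 2.5263 = 4.6596
W = L/λ = 4.6596/9.6 = 0.4854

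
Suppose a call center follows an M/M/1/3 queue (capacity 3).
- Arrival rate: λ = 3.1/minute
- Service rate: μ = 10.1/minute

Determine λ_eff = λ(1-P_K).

ρ = λ/μ = 3.1/10.1 = 0.30693
P₀ = (1-ρ)/(1-ρ^(K+1)) = (1-0.30693)/(1-0.30693^4) = 0.6931/0.9911 = 0.6993
P_K = P₀×ρ^K = 0.6993 × 0.30693^3 = 0.6993 × 0.02891 = 0.02022
λ_eff = λ(1-P_K) = 3.1 × (1 - 0.02022) = 3.1 × 0.97978 = 3.0373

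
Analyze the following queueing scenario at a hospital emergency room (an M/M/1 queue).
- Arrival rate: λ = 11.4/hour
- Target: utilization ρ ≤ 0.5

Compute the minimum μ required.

ρ = λ/μ, so μ = λ/ρ
μ ≥ 11.4/0.5 = 22.8000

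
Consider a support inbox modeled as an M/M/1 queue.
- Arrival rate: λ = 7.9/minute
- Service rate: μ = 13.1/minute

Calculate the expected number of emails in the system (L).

ρ = λ/μ = 7.9/13.1 = 0.6031
For M/M/1: L = λ/(μ-λ)
L = 7.9/(13.1-7.9) = 7.9/5.20
L = 1.5192 emails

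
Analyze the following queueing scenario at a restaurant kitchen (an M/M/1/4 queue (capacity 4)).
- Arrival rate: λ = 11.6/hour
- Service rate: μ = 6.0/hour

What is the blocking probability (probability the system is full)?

ρ = λ/μ = 11.6/6.0 = 1.9333
P₀ = (1-ρ)/(1-ρ^(K+1)) = (1-1.9333)/(1-1.9333^5) = -0.9333/-26.0082 = 0.03588
P_K = P₀×ρ^K = 0.035885 × 1.9333^4 = 0.035885 × 13.9700 = 0.5013
Blocking probability = 50.13%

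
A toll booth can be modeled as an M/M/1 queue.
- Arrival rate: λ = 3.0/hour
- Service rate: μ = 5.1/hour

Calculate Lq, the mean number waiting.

ρ = λ/μ = 3.0/5.1 = 0.5882
For M/M/1: Lq = λ²/(μ(μ-λ))
Lq = 9.00/(5.1 × 2.10)
Lq = 0.8403 vehicles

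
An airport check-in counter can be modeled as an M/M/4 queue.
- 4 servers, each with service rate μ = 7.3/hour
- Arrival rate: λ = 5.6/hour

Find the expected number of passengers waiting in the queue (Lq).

Traffic intensity: ρ = λ/(cμ) = 5.6/(4×7.3) = 0.1918
Since ρ = 0.1918 < 1, system is stable.
Offered load a = λ/μ = cρ = 5.6/7.3 = 0.7671
P₀ = [ Σₙ₌₀^3 aⁿ/n! + a^4/(4!(1-ρ)) ]⁻¹
Σ = a^0/0! + a^1/1! + a^2/2! + a^3/3! = 1.0000 + 0.76712 + 0.29424 + 0.075239 = 2.1366
a^4/(4!(1-ρ)) = 0.3463/(24 × 0.8082) = 0.01785
P₀ = 1/(2.1366 + 0.01785) = 0.4642
Lq = P₀·a^4·ρ / (4!(1-ρ)²) = 0.46415 × 0.34631 × 0.19178 / (24 × 0.65322) = 0.001966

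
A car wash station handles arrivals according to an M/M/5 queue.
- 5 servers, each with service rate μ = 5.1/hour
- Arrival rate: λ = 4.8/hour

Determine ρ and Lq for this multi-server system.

Traffic intensity: ρ = λ/(cμ) = 4.8/(5×5.1) = 0.1882
Since ρ = 0.1882 < 1, system is stable.
Offered load a = λ/μ = cρ = 4.8/5.1 = 0.9412
P₀ = [ Σₙ₌₀^4 aⁿ/n! + a^5/(5!(1-ρ)) ]⁻¹
Σ = a^0/0! + a^1/1! + a^2/2! + a^3/3! + a^4/4! = 1.0000 + 0.94118 + 0.44291 + 0.13895 + 0.032694 = 2.5557
a^5/(5!(1-ρ)) = 0.7385/(120 × 0.8118) = 0.007581
P₀ = 1/(2.5557 + 0.007581) = 0.3901
Lq = P₀·a^5·ρ / (5!(1-ρ)²) = 0.39012 × 0.73851 × 0.18824 / (120 × 0.65896) = 0.0006858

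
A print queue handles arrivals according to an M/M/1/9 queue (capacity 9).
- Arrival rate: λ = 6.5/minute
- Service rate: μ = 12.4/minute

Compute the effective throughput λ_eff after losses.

ρ = λ/μ = 6.5/12.4 = 0.52419
P₀ = (1-ρ)/(1-ρ^(K+1)) = (1-0.52419)/(1-0.52419^10) = 0.4758/0.9984 = 0.4766
P_K = P₀×ρ^K = 0.4766 × 0.52419^9 = 0.4766 × 0.002988 = 0.001424
λ_eff = λ(1-P_K) = 6.5 × (1 - 0.001424) = 6.5 × 0.998576 = 6.4907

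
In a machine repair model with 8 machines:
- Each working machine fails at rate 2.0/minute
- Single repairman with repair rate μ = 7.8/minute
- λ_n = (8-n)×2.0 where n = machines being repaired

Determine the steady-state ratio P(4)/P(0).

P(4)/P(0) = ∏_{i=0}^{4-1} λ_i/μ_{i+1}
= (8-0)×2.0/7.8 × (8-1)×2.0/7.8 × (8-2)×2.0/7.8 × (8-3)×2.0/7.8
= 7.2619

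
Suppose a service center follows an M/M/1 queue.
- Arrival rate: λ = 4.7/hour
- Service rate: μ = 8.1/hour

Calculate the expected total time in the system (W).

First, compute utilization: ρ = λ/μ = 4.7/8.1 = 0.5802
For M/M/1: W = 1/(μ-λ)
W = 1/(8.1-4.7) = 1/3.40
W = 0.2941 hours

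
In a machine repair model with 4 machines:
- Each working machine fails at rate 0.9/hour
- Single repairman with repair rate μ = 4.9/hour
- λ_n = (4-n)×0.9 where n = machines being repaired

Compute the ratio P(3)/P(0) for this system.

P(3)/P(0) = ∏_{i=0}^{3-1} λ_i/μ_{i+1}
= (4-0)×0.9/4.9 × (4-1)×0.9/4.9 × (4-2)×0.9/4.9
= 0.1487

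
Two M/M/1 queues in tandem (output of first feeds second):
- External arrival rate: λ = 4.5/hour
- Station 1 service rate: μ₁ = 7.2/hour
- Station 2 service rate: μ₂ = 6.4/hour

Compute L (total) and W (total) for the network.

By Jackson's theorem, each station behaves as independent M/M/1.
Station 1: ρ₁ = 4.5/7.2 = 0.6250, L₁ = ρ₁/(1-ρ₁) = λ/(μ₁-λ) = 4.5/2.70 = 1.6667
Station 2: ρ₂ = 4.5/6.4 = 0.7031, L₂ = ρ₂/(1-ρ₂) = λ/(μ₂-λ) = 4.5/1.90 = 2.3684
Total: L = L₁ + L₂ = 1.6667 + 2.3684 = 4.0351
W = L/λ = 4.0351/4.5 = 0.8967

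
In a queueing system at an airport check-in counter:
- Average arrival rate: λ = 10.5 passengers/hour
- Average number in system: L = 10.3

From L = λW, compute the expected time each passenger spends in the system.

Little's Law: L = λW, so W = L/λ
W = 10.3/10.5 = 0.9810 hours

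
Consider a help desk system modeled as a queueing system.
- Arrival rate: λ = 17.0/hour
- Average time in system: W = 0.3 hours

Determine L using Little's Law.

Little's Law: L = λW
L = 17.0 × 0.3 = 5.1000 tickets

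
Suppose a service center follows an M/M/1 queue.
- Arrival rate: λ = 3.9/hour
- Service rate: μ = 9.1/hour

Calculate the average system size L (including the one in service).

ρ = λ/μ = 3.9/9.1 = 0.4286
For M/M/1: L = λ/(μ-λ)
L = 3.9/(9.1-3.9) = 3.9/5.20
L = 0.7500 customers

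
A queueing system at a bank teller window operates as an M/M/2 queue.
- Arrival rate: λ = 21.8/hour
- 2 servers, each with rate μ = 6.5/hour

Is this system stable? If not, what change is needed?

Stability requires ρ = λ/(cμ) < 1
ρ = 21.8/(2 × 6.5) = 21.8/13.00 = 1.6769
Since 1.6769 ≥ 1, the system is UNSTABLE.
Need c > λ/μ = 21.8/6.5 = 3.35.
Minimum servers needed: c = 4.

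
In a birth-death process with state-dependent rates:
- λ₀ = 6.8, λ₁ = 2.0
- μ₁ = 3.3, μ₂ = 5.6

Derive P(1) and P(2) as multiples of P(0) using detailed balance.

Balance equations:
State 0: λ₀P₀ = μ₁P₁ → P₁ = (λ₀/μ₁)P₀ = (6.8/3.3)P₀ = 2.0606P₀
State 1: P₂ = (λ₀λ₁)/(μ₁μ₂)P₀ = (6.8×2.0)/(3.3×5.6)P₀ = 0.7359P₀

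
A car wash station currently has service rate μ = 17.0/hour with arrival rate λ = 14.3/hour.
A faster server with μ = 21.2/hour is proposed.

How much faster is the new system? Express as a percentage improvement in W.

System 1: ρ₁ = 14.3/17.0 = 0.8412, W₁ = 1/(17.0-14.3) = 0.37037
System 2: ρ₂ = 14.3/21.2 = 0.6745, W₂ = 1/(21.2-14.3) = 0.14493
Improvement: (W₁-W₂)/W₁ = (0.37037-0.14493)/0.37037 = 60.87%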